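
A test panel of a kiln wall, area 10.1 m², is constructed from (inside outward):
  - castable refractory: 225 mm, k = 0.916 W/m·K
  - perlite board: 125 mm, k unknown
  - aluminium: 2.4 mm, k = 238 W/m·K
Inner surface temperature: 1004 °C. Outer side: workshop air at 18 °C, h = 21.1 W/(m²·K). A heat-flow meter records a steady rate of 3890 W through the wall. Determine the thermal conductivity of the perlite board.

k ≈ 0.0551 W/(m·K)

Thermal resistances in series:
R_castable refractory = L/(kA) = 0.225/(0.916×10.1) = 0.02432 K/W
R_aluminium = L/(kA) = 0.0024/(238×10.1) = 9.984×10^-7 K/W
R_outer film = 1/(h_o·A) = 1/(21.1×10.1) = 0.004692 K/W
Sum of known resistances R_other = 0.02901 K/W
Total R = ΔT/Q = 986/3890 = 0.2535 K/W
R_perlite board = R_total − R_other = 0.2245 K/W
k = L/(R·A) = 0.125/(0.2245×10.1)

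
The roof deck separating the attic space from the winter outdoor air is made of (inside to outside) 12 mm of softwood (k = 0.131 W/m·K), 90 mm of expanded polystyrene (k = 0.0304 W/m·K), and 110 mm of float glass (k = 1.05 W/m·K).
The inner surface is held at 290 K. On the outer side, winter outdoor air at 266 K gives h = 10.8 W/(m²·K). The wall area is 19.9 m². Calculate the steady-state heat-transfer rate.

Treating each layer as a thermal resistance in series:
R_softwood = L/(kA) = 0.012/(0.131×19.9) = 0.004603 K/W
R_expanded polystyrene = L/(kA) = 0.09/(0.0304×19.9) = 0.1488 K/W
R_float glass = L/(kA) = 0.11/(1.05×19.9) = 0.005264 K/W
R_outer film = 1/(h_o·A) = 1/(10.8×19.9) = 0.004653 K/W
R_total = 0.1633 K/W
Q = ΔT / R_total = 24 / 0.1633

Q ≈ 147 W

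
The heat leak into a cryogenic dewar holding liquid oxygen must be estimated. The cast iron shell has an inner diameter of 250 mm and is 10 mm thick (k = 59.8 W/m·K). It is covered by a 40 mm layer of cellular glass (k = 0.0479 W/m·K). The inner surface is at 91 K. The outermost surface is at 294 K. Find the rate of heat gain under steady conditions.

For a spherical shell R = (1/r₁ − 1/r₂)/(4πk); film R = 1/(h·4πr²). In series:
R_cast iron shell = (1/0.125 − 1/0.135)/(4π×59.8) = 7.886×10^-4 K/W
R_cellular glass = (1/0.135 − 1/0.175)/(4π×0.0479) = 2.813 K/W
R_total = 2.814 K/W
Q = ΔT/R_total = 203/2.814

Q ≈ 72.1 W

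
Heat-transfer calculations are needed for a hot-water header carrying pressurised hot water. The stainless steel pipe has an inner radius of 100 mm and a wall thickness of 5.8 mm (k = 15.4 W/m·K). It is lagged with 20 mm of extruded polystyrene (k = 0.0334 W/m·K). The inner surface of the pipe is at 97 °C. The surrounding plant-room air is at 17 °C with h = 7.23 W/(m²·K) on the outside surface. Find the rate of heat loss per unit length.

q′ ≈ 80 W/m

Radial resistances (cylindrical: R_cond = ln(r_o/r_i)/(2πkL), R_conv = 1/(h·2πrL)):
R_stainless steel pipe wall = ln(105.8/100)/(2π×15.4×1) = 5.827×10^-4 K/W
R_extruded polystyrene = ln(125.8/105.8)/(2π×0.0334×1) = 0.825 K/W
R_outer film = 1/(h_o·2πr_oL) = 1/(7.23×2π×0.1258×1) = 0.175 K/W
R_total = 1.001 K/W
Q = ΔT/R_total = 80/1.001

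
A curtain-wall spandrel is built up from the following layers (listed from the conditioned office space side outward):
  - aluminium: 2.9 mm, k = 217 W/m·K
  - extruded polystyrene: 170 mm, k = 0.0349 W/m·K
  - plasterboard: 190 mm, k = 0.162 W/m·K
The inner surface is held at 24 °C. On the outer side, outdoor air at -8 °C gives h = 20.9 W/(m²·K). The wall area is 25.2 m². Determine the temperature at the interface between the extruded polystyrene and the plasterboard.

Model the wall as resistances in series:
R_aluminium = L/(kA) = 0.0029/(217×25.2) = 5.303×10^-7 K/W
R_extruded polystyrene = L/(kA) = 0.17/(0.0349×25.2) = 0.1933 K/W
R_plasterboard = L/(kA) = 0.19/(0.162×25.2) = 0.04654 K/W
R_outer film = 1/(h_o·A) = 1/(20.9×25.2) = 0.001899 K/W
R_total = 0.2417 K/W;  Q = ΔT/R_total = 32/0.2417 = 132.4 W
T_interface = T_inner − Q·ΣR(inner→interface) = 24 − 132×0.1933

T ≈ -1.59 °C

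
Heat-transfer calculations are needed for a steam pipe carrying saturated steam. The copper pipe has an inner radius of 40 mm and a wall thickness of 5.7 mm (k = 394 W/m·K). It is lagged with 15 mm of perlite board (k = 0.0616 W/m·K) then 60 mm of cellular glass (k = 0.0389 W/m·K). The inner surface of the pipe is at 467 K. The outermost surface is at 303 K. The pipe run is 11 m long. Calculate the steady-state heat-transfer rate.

Q ≈ 509 W

Radial resistances (cylindrical: R_cond = ln(r_o/r_i)/(2πkL), R_conv = 1/(h·2πrL)):
R_copper pipe wall = ln(45.7/40)/(2π×394×11) = 4.892×10^-6 K/W
R_perlite board = ln(60.7/45.7)/(2π×0.0616×11) = 0.06667 K/W
R_cellular glass = ln(120.7/60.7)/(2π×0.0389×11) = 0.2557 K/W
R_total = 0.3223 K/W
Q = ΔT/R_total = 164/0.3223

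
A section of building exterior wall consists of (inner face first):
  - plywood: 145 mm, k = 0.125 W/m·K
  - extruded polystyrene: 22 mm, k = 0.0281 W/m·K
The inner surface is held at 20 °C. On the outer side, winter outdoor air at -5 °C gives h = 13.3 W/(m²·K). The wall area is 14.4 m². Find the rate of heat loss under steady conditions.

Series thermal resistances:
R_plywood = L/(kA) = 0.145/(0.125×14.4) = 0.08056 K/W
R_extruded polystyrene = L/(kA) = 0.022/(0.0281×14.4) = 0.05437 K/W
R_outer film = 1/(h_o·A) = 1/(13.3×14.4) = 0.005221 K/W
R_total = 0.1401 K/W
Q = ΔT / R_total = 25 / 0.1401

Q ≈ 178 W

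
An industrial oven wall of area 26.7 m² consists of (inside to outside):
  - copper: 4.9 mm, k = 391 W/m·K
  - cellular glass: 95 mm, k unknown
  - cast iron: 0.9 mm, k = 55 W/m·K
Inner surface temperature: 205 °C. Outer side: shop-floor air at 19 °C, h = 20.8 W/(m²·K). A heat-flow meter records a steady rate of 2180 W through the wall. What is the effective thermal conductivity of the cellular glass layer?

Using the resistance-network approach (series):
R_copper = L/(kA) = 0.0049/(391×26.7) = 4.694×10^-7 K/W
R_cast iron = L/(kA) = 0.0009/(55×26.7) = 6.129×10^-7 K/W
R_outer film = 1/(h_o·A) = 1/(20.8×26.7) = 0.001801 K/W
Sum of known resistances R_other = 0.001802 K/W
Total R = ΔT/Q = 186/2180 = 0.08532 K/W
R_cellular glass = R_total − R_other = 0.08352 K/W
k = L/(R·A) = 0.095/(0.08352×26.7)

k ≈ 0.0426 W/(m·K)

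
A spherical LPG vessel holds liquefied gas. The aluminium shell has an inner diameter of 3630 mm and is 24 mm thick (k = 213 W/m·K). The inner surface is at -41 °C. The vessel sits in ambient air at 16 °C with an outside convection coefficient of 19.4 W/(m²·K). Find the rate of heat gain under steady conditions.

Radial (spherical) resistances in series:
R_aluminium shell = (1/1.815 − 1/1.839)/(4π×213) = 2.686×10^-6 K/W
R_outer film = 1/(h·4πr_o²) = 1/(19.4×4π×1.839²) = 0.001213 K/W
R_total = 0.001216 K/W
Q = ΔT/R_total = 57/0.001216

Q ≈ 46900 W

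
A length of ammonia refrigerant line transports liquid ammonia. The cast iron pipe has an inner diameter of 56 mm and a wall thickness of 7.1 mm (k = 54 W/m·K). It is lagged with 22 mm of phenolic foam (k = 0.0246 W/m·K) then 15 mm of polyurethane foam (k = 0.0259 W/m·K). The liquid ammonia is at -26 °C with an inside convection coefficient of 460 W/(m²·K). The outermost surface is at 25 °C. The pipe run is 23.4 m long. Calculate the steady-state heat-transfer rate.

Per-layer cylindrical resistances, series-summed:
R_inner film = 1/(h_i·2πr₁L) = 1/(460×2π×0.028×23.4) = 5.281×10^-4 K/W
R_cast iron pipe wall = ln(35.1/28)/(2π×54×23.4) = 2.847×10^-5 K/W
R_phenolic foam = ln(57.1/35.1)/(2π×0.0246×23.4) = 0.1345 K/W
R_polyurethane foam = ln(72.1/57.1)/(2π×0.0259×23.4) = 0.06125 K/W
R_total = 0.1963 K/W
Q = ΔT/R_total = 51/0.1963

Q ≈ 260 W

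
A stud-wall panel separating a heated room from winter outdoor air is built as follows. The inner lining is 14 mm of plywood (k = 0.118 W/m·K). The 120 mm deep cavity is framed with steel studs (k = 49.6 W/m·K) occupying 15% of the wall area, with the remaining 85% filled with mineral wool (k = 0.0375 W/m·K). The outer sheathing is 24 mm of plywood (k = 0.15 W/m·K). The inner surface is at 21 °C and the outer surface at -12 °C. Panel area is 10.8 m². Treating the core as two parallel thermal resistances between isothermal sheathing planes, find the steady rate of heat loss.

Sheathing layers in series; stud and cavity paths in parallel between them.
R_inner = 0.014/(0.118×10.8) = 0.01099 K/W
R_stud  = 0.12/(49.6×0.15×10.8) = 0.001493 K/W
R_cav   = 0.12/(0.0375×0.85×10.8) = 0.3486 K/W
1/R_core = 1/R_stud + 1/R_cav → R_core = 0.001487 K/W
R_outer = 0.024/(0.15×10.8) = 0.01481 K/W
R_total = 0.02729 K/W
Q = ΔT/R_total = 33/0.02729

Q ≈ 1210 W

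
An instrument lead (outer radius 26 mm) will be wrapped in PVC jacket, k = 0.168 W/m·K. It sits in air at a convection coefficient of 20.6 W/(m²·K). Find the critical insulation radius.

r_cr ≈ 8.16 mm

For a cylinder r_cr = k/h = 0.168/20.6
r_cr = 8.16 mm; since the bare radius (26 mm) is above r_cr, any added insulation will reduce heat loss.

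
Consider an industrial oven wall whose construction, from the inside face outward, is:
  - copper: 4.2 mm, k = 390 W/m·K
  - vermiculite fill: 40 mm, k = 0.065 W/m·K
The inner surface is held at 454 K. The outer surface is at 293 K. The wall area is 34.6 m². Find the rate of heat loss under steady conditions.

Using the resistance-network approach (series):
R_copper = L/(kA) = 0.0042/(390×34.6) = 3.112×10^-7 K/W
R_vermiculite fill = L/(kA) = 0.04/(0.065×34.6) = 0.01779 K/W
R_total = 0.01779 K/W
Q = ΔT / R_total = 161 / 0.01779

Q ≈ 9050 W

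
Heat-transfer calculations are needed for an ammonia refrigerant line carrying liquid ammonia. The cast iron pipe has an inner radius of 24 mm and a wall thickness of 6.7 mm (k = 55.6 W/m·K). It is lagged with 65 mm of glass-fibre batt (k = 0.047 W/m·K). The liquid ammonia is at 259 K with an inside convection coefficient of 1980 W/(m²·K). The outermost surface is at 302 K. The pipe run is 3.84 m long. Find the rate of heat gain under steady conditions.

Q ≈ 42.8 W

Treating each annulus and film as a series resistance:
R_inner film = 1/(h_i·2πr₁L) = 1/(1980×2π×0.024×3.84) = 8.722×10^-4 K/W
R_cast iron pipe wall = ln(30.7/24)/(2π×55.6×3.84) = 1.835×10^-4 K/W
R_glass-fibre batt = ln(95.7/30.7)/(2π×0.047×3.84) = 1.003 K/W
R_total = 1.004 K/W
Q = ΔT/R_total = 43/1.004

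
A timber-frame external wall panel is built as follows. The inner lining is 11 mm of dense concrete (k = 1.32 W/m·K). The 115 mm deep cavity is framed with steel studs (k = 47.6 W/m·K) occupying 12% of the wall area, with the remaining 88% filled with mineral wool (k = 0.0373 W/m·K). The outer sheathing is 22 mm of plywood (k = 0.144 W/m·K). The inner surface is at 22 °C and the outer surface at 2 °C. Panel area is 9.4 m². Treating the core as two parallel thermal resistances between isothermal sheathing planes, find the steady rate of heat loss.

Sheathing layers in series; stud and cavity paths in parallel between them.
R_inner = 0.011/(1.32×9.4) = 8.865×10^-4 K/W
R_stud  = 0.115/(47.6×0.12×9.4) = 0.002142 K/W
R_cav   = 0.115/(0.0373×0.88×9.4) = 0.3727 K/W
1/R_core = 1/R_stud + 1/R_cav → R_core = 0.00213 K/W
R_outer = 0.022/(0.144×9.4) = 0.01625 K/W
R_total = 0.01927 K/W
Q = ΔT/R_total = 20/0.01927

Q ≈ 1040 W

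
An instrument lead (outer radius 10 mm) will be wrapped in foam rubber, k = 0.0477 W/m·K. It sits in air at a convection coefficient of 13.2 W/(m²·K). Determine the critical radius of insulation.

For a cylinder r_cr = k/h = 0.0477/13.2
r_cr = 3.61 mm; since the bare radius (10 mm) is above r_cr, any added insulation will reduce heat loss.

r_cr ≈ 3.61 mm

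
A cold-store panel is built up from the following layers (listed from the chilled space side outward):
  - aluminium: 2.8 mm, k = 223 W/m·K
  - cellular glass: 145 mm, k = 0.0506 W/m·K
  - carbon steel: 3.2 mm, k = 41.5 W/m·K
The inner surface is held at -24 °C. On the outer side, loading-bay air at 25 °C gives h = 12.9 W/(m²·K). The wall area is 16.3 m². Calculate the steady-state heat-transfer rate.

Thermal resistances in series:
R_aluminium = L/(kA) = 0.0028/(223×16.3) = 7.703×10^-7 K/W
R_cellular glass = L/(kA) = 0.145/(0.0506×16.3) = 0.1758 K/W
R_carbon steel = L/(kA) = 0.0032/(41.5×16.3) = 4.731×10^-6 K/W
R_outer film = 1/(h_o·A) = 1/(12.9×16.3) = 0.004756 K/W
R_total = 0.1806 K/W
Q = ΔT / R_total = 49 / 0.1806

Q ≈ 271 W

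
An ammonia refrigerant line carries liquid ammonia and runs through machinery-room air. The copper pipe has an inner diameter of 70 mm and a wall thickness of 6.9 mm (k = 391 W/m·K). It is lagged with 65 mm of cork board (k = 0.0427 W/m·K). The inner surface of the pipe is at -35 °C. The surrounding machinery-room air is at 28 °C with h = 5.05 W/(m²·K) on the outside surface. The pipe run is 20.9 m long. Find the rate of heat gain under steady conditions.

Radial resistances (cylindrical: R_cond = ln(r_o/r_i)/(2πkL), R_conv = 1/(h·2πrL)):
R_copper pipe wall = ln(41.9/35)/(2π×391×20.9) = 3.504×10^-6 K/W
R_cork board = ln(106.9/41.9)/(2π×0.0427×20.9) = 0.167 K/W
R_outer film = 1/(h_o·2πr_oL) = 1/(5.05×2π×0.1069×20.9) = 0.01411 K/W
R_total = 0.1811 K/W
Q = ΔT/R_total = 63/0.1811

Q ≈ 348 W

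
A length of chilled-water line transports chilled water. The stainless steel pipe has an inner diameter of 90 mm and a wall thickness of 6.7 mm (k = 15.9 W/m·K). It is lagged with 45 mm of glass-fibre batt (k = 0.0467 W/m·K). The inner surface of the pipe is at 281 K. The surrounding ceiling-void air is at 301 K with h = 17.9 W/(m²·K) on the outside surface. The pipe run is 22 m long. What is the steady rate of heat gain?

Q ≈ 198 W

Per-layer cylindrical resistances, series-summed:
R_stainless steel pipe wall = ln(51.7/45)/(2π×15.9×22) = 6.315×10^-5 K/W
R_glass-fibre batt = ln(96.7/51.7)/(2π×0.0467×22) = 0.097 K/W
R_outer film = 1/(h_o·2πr_oL) = 1/(17.9×2π×0.0967×22) = 0.004179 K/W
R_total = 0.1012 K/W
Q = ΔT/R_total = 20/0.1012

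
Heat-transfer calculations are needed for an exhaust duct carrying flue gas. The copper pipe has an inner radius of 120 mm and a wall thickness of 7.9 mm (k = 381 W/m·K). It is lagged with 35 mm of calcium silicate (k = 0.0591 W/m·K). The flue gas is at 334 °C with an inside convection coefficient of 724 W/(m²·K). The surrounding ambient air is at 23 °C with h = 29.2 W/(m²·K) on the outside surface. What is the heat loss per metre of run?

Per-layer cylindrical resistances, series-summed:
R_inner film = 1/(h_i·2πr₁L) = 1/(724×2π×0.12×1) = 0.001832 K/W
R_copper pipe wall = ln(127.9/120)/(2π×381×1) = 2.663×10^-5 K/W
R_calcium silicate = ln(162.9/127.9)/(2π×0.0591×1) = 0.6514 K/W
R_outer film = 1/(h_o·2πr_oL) = 1/(29.2×2π×0.1629×1) = 0.03346 K/W
R_total = 0.6867 K/W
Q = ΔT/R_total = 311/0.6867

q′ ≈ 453 W/m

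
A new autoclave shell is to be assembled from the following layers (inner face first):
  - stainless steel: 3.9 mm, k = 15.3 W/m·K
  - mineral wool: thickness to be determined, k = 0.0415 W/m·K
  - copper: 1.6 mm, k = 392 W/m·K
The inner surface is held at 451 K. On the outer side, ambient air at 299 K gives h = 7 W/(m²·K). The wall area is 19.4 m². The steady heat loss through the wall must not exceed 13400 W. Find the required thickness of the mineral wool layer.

Treating each layer as a thermal resistance in series:
R_stainless steel = L/(kA) = 0.0039/(15.3×19.4) = 1.314×10^-5 K/W
R_copper = L/(kA) = 0.0016/(392×19.4) = 2.104×10^-7 K/W
R_outer film = 1/(h_o·A) = 1/(7×19.4) = 0.007364 K/W
Sum of the known resistances R_other = 0.007377 K/W
Required total resistance R_tot = ΔT/Q_allow = 152/13400 = 0.01134 K/W
R_mineral wool = R_tot − R_other = 0.003966 K/W
L = R·k·A = 0.003966×0.0415×19.4

L ≈ 3.19 mm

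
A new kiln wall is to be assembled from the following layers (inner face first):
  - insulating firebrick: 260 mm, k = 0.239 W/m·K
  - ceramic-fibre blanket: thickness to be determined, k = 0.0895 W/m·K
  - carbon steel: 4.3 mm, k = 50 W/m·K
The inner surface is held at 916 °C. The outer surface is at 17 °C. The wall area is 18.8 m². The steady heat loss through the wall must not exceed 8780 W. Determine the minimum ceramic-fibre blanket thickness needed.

Thermal resistances in series:
R_insulating firebrick = L/(kA) = 0.26/(0.239×18.8) = 0.05787 K/W
R_carbon steel = L/(kA) = 0.0043/(50×18.8) = 4.574×10^-6 K/W
Sum of the known resistances R_other = 0.05787 K/W
Required total resistance R_tot = ΔT/Q_allow = 899/8780 = 0.1024 K/W
R_ceramic-fibre blanket = R_tot − R_other = 0.04452 K/W
L = R·k·A = 0.04452×0.0895×18.8

L ≈ 74.9 mm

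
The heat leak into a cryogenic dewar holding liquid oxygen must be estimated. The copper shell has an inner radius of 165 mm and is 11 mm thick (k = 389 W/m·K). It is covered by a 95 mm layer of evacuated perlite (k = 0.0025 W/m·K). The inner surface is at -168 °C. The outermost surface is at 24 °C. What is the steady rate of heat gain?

Radial (spherical) resistances in series:
R_copper shell = (1/0.165 − 1/0.176)/(4π×389) = 7.749×10^-5 K/W
R_evacuated perlite = (1/0.176 − 1/0.271)/(4π×0.0025) = 63.4 K/W
R_total = 63.4 K/W
Q = ΔT/R_total = 192/63.4

Q ≈ 3.03 W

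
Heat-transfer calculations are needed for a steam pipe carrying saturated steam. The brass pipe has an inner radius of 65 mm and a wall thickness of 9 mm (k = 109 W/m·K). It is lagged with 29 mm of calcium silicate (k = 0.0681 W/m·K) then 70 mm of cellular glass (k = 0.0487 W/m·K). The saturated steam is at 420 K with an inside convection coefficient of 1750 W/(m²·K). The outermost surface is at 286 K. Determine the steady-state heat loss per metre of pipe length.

Radial resistances (cylindrical: R_cond = ln(r_o/r_i)/(2πkL), R_conv = 1/(h·2πrL)):
R_inner film = 1/(h_i·2πr₁L) = 1/(1750×2π×0.065×1) = 0.001399 K/W
R_brass pipe wall = ln(74/65)/(2π×109×1) = 1.893×10^-4 K/W
R_calcium silicate = ln(103/74)/(2π×0.0681×1) = 0.7728 K/W
R_cellular glass = ln(173/103)/(2π×0.0487×1) = 1.695 K/W
R_total = 2.469 K/W
Q = ΔT/R_total = 134/2.469

q′ ≈ 54.3 W/m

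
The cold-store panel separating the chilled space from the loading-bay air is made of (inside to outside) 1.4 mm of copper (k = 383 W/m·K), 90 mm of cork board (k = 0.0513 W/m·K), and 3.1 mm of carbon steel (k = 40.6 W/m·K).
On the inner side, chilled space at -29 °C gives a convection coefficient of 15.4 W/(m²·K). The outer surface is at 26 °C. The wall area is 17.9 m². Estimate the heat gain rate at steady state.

Using the resistance-network approach (series):
R_inner film = 1/(h_i·A) = 1/(15.4×17.9) = 0.003628 K/W
R_copper = L/(kA) = 0.0014/(383×17.9) = 2.042×10^-7 K/W
R_cork board = L/(kA) = 0.09/(0.0513×17.9) = 0.09801 K/W
R_carbon steel = L/(kA) = 0.0031/(40.6×17.9) = 4.266×10^-6 K/W
R_total = 0.1016 K/W
Q = ΔT / R_total = 55 / 0.1016

Q ≈ 541 W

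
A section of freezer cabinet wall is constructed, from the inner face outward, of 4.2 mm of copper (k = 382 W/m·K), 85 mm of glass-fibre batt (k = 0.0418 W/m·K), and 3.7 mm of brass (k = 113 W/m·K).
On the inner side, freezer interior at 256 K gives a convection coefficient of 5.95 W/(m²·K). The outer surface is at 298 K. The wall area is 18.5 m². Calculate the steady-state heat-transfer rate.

Model the wall as resistances in series:
R_inner film = 1/(h_i·A) = 1/(5.95×18.5) = 0.009085 K/W
R_copper = L/(kA) = 0.0042/(382×18.5) = 5.943×10^-7 K/W
R_glass-fibre batt = L/(kA) = 0.085/(0.0418×18.5) = 0.1099 K/W
R_brass = L/(kA) = 0.0037/(113×18.5) = 1.77×10^-6 K/W
R_total = 0.119 K/W
Q = ΔT / R_total = 42 / 0.119

Q ≈ 353 W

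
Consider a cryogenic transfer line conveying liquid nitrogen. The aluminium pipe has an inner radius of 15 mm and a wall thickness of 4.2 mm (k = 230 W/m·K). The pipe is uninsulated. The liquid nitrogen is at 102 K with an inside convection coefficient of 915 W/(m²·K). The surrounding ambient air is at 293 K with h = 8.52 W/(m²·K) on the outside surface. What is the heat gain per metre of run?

q′ ≈ 194 W/m

Cylindrical conduction, so R = ln(r₂/r₁)/(2πkL) per layer, in series:
R_inner film = 1/(h_i·2πr₁L) = 1/(915×2π×0.015×1) = 0.0116 K/W
R_aluminium pipe wall = ln(19.2/15)/(2π×230×1) = 1.708×10^-4 K/W
R_outer film = 1/(h_o·2πr_oL) = 1/(8.52×2π×0.0192×1) = 0.9729 K/W
R_total = 0.9847 K/W
Q = ΔT/R_total = 191/0.9847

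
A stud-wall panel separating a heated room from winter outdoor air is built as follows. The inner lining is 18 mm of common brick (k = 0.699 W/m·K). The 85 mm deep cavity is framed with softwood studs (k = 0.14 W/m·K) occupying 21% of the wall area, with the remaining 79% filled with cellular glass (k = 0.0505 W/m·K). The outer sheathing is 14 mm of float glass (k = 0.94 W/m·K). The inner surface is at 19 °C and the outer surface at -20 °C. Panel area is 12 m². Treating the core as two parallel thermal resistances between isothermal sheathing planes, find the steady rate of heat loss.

Q ≈ 369 W

Sheathing layers in series; stud and cavity paths in parallel between them.
R_inner = 0.018/(0.699×12) = 0.002146 K/W
R_stud  = 0.085/(0.14×0.21×12) = 0.2409 K/W
R_cav   = 0.085/(0.0505×0.79×12) = 0.1775 K/W
1/R_core = 1/R_stud + 1/R_cav → R_core = 0.1022 K/W
R_outer = 0.014/(0.94×12) = 0.001241 K/W
R_total = 0.1056 K/W
Q = ΔT/R_total = 39/0.1056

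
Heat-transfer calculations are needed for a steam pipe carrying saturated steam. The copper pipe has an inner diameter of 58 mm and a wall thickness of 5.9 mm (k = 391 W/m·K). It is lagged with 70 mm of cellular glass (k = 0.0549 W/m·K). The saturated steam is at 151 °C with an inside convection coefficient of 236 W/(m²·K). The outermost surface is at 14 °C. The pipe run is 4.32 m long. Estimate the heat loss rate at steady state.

Q ≈ 184 W

Per-layer cylindrical resistances, series-summed:
R_inner film = 1/(h_i·2πr₁L) = 1/(236×2π×0.029×4.32) = 0.005383 K/W
R_copper pipe wall = ln(34.9/29)/(2π×391×4.32) = 1.745×10^-5 K/W
R_cellular glass = ln(104.9/34.9)/(2π×0.0549×4.32) = 0.7385 K/W
R_total = 0.7439 K/W
Q = ΔT/R_total = 137/0.7439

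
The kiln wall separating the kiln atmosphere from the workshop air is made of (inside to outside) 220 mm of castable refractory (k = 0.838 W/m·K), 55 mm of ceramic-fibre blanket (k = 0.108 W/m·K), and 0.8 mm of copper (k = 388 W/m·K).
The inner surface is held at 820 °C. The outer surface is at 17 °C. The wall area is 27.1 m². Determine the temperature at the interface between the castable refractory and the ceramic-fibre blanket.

T ≈ 547 °C

Treating each layer as a thermal resistance in series:
R_castable refractory = L/(kA) = 0.22/(0.838×27.1) = 0.009687 K/W
R_ceramic-fibre blanket = L/(kA) = 0.055/(0.108×27.1) = 0.01879 K/W
R_copper = L/(kA) = 0.0008/(388×27.1) = 7.608×10^-8 K/W
R_total = 0.02848 K/W;  Q = ΔT/R_total = 803/0.02848 = 28200 W
T_interface = T_inner − Q·ΣR(inner→interface) = 820 − 28200×0.009687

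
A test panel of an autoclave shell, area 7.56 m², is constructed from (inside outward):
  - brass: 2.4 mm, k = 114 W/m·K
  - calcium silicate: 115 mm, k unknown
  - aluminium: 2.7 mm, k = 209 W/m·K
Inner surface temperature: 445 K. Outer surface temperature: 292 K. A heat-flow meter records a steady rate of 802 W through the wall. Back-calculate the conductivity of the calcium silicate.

Thermal resistances in series:
R_brass = L/(kA) = 0.0024/(114×7.56) = 2.785×10^-6 K/W
R_aluminium = L/(kA) = 0.0027/(209×7.56) = 1.709×10^-6 K/W
Sum of known resistances R_other = 4.494×10^-6 K/W
Total R = ΔT/Q = 153/802 = 0.1908 K/W
R_calcium silicate = R_total − R_other = 0.1908 K/W
k = L/(R·A) = 0.115/(0.1908×7.56)

k ≈ 0.0797 W/(m·K)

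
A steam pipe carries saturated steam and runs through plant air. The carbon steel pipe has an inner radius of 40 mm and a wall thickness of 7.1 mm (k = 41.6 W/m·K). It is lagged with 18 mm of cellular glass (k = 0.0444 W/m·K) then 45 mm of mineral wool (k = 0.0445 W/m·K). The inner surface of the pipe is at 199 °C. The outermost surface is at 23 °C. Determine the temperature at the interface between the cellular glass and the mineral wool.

T ≈ 132 °C

Radial resistances (cylindrical: R_cond = ln(r_o/r_i)/(2πkL), R_conv = 1/(h·2πrL)):
R_carbon steel pipe wall = ln(47.1/40)/(2π×41.6×1) = 6.251×10^-4 K/W
R_cellular glass = ln(65.1/47.1)/(2π×0.0444×1) = 1.16 K/W
R_mineral wool = ln(110.1/65.1)/(2π×0.0445×1) = 1.879 K/W
R_total = 3.04 K/W
Q = ΔT/R_total = 176/3.04
Q = 57.9 W/m
T_interface = T_inner − Q·ΣR(inner→interface) = 199 − 57.9×1.161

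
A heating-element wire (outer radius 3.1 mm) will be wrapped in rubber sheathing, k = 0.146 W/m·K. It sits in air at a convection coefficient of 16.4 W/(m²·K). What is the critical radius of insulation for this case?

For a cylinder r_cr = k/h = 0.146/16.4
r_cr = 8.9 mm; since the bare radius (3.1 mm) is below r_cr, adding a thin layer of insulation will *increase* heat loss.

r_cr ≈ 8.9 mm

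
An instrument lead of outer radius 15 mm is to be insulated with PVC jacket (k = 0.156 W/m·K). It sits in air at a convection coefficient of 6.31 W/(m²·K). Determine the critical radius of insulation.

For a cylinder r_cr = k/h = 0.156/6.31
r_cr = 24.7 mm; since the bare radius (15 mm) is below r_cr, adding a thin layer of insulation will *increase* heat loss.

r_cr ≈ 24.7 mm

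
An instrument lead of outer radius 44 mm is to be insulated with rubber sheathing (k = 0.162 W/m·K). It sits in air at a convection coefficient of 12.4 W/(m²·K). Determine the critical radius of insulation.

For a cylinder r_cr = k/h = 0.162/12.4
r_cr = 13.1 mm; since the bare radius (44 mm) is above r_cr, any added insulation will reduce heat loss.

r_cr ≈ 13.1 mm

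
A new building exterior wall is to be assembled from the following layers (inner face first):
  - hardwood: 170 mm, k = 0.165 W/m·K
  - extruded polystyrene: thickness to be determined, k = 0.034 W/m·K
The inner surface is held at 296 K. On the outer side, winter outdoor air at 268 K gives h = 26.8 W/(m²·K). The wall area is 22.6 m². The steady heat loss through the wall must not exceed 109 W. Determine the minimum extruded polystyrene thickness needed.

L ≈ 161 mm

Series thermal resistances:
R_hardwood = L/(kA) = 0.17/(0.165×22.6) = 0.04559 K/W
R_outer film = 1/(h_o·A) = 1/(26.8×22.6) = 0.001651 K/W
Sum of the known resistances R_other = 0.04724 K/W
Required total resistance R_tot = ΔT/Q_allow = 28/109 = 0.2569 K/W
R_extruded polystyrene = R_tot − R_other = 0.2096 K/W
L = R·k·A = 0.2096×0.034×22.6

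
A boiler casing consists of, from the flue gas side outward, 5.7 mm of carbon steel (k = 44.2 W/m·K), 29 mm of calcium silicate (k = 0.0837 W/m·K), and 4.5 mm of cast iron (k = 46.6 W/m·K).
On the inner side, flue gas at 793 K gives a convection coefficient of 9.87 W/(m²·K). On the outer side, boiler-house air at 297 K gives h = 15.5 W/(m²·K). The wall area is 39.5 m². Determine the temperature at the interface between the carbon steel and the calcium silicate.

Model the wall as resistances in series:
R_inner film = 1/(h_i·A) = 1/(9.87×39.5) = 0.002565 K/W
R_carbon steel = L/(kA) = 0.0057/(44.2×39.5) = 3.265×10^-6 K/W
R_calcium silicate = L/(kA) = 0.029/(0.0837×39.5) = 0.008772 K/W
R_cast iron = L/(kA) = 0.0045/(46.6×39.5) = 2.445×10^-6 K/W
R_outer film = 1/(h_o·A) = 1/(15.5×39.5) = 0.001633 K/W
R_total = 0.01298 K/W;  Q = ΔT/R_total = 496/0.01298 = 38230 W
T_interface = T_inner − Q·ΣR(inner→interface) = 793 − 38200×0.002568

T ≈ 695 K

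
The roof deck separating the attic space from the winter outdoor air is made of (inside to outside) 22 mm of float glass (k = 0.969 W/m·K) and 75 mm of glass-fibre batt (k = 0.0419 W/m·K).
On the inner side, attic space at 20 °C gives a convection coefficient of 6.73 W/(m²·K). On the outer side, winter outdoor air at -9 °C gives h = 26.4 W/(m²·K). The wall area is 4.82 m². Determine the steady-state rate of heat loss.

Using the resistance-network approach (series):
R_inner film = 1/(h_i·A) = 1/(6.73×4.82) = 0.03083 K/W
R_float glass = L/(kA) = 0.022/(0.969×4.82) = 0.00471 K/W
R_glass-fibre batt = L/(kA) = 0.075/(0.0419×4.82) = 0.3714 K/W
R_outer film = 1/(h_o·A) = 1/(26.4×4.82) = 0.007859 K/W
R_total = 0.4148 K/W
Q = ΔT / R_total = 29 / 0.4148

Q ≈ 69.9 W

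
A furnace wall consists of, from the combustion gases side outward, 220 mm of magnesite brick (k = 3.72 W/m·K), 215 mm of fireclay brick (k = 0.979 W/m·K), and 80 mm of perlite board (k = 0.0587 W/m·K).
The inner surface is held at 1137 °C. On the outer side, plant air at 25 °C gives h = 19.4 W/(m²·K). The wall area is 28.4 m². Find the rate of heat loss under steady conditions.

Series thermal resistances:
R_magnesite brick = L/(kA) = 0.22/(3.72×28.4) = 0.002082 K/W
R_fireclay brick = L/(kA) = 0.215/(0.979×28.4) = 0.007733 K/W
R_perlite board = L/(kA) = 0.08/(0.0587×28.4) = 0.04799 K/W
R_outer film = 1/(h_o·A) = 1/(19.4×28.4) = 0.001815 K/W
R_total = 0.05962 K/W
Q = ΔT / R_total = 1112 / 0.05962

Q ≈ 18700 W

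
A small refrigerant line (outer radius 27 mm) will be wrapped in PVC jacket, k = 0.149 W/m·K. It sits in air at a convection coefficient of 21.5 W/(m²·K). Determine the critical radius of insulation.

r_cr ≈ 6.93 mm

For a cylinder r_cr = k/h = 0.149/21.5
r_cr = 6.93 mm; since the bare radius (27 mm) is above r_cr, any added insulation will reduce heat loss.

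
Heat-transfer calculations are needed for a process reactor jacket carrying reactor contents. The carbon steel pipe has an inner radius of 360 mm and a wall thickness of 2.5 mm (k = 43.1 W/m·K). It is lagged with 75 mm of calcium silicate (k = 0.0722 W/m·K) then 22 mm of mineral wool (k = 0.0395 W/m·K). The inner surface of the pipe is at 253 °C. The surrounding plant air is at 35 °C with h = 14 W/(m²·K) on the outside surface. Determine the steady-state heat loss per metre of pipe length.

q′ ≈ 342 W/m

Radial resistances (cylindrical: R_cond = ln(r_o/r_i)/(2πkL), R_conv = 1/(h·2πrL)):
R_carbon steel pipe wall = ln(362.5/360)/(2π×43.1×1) = 2.556×10^-5 K/W
R_calcium silicate = ln(437.5/362.5)/(2π×0.0722×1) = 0.4145 K/W
R_mineral wool = ln(459.5/437.5)/(2π×0.0395×1) = 0.1977 K/W
R_outer film = 1/(h_o·2πr_oL) = 1/(14×2π×0.4595×1) = 0.02474 K/W
R_total = 0.637 K/W
Q = ΔT/R_total = 218/0.637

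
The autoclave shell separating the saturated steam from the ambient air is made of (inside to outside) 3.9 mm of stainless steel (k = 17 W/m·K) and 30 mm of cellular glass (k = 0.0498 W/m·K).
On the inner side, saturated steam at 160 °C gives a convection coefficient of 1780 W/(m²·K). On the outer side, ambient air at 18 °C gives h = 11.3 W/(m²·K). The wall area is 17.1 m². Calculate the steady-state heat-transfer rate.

Treating each layer as a thermal resistance in series:
R_inner film = 1/(h_i·A) = 1/(1780×17.1) = 3.285×10^-5 K/W
R_stainless steel = L/(kA) = 0.0039/(17×17.1) = 1.342×10^-5 K/W
R_cellular glass = L/(kA) = 0.03/(0.0498×17.1) = 0.03523 K/W
R_outer film = 1/(h_o·A) = 1/(11.3×17.1) = 0.005175 K/W
R_total = 0.04045 K/W
Q = ΔT / R_total = 142 / 0.04045

Q ≈ 3510 W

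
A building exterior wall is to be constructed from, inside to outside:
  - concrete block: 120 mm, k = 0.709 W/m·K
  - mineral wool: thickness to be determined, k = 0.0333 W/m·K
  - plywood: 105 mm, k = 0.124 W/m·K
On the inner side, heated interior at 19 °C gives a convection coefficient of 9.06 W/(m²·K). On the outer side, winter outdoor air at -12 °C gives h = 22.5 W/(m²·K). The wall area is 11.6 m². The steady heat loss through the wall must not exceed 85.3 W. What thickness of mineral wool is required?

Series thermal resistances:
R_inner film = 1/(h_i·A) = 1/(9.06×11.6) = 0.009515 K/W
R_concrete block = L/(kA) = 0.12/(0.709×11.6) = 0.01459 K/W
R_plywood = L/(kA) = 0.105/(0.124×11.6) = 0.073 K/W
R_outer film = 1/(h_o·A) = 1/(22.5×11.6) = 0.003831 K/W
Sum of the known resistances R_other = 0.1009 K/W
Required total resistance R_tot = ΔT/Q_allow = 31/85.3 = 0.3634 K/W
R_mineral wool = R_tot − R_other = 0.2625 K/W
L = R·k·A = 0.2625×0.0333×11.6

L ≈ 101 mm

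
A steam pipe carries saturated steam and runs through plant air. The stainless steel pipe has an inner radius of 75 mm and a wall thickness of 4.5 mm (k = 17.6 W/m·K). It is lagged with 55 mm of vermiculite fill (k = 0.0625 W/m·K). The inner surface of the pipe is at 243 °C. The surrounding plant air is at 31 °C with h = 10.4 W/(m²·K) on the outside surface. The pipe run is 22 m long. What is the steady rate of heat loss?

Treating each annulus and film as a series resistance:
R_stainless steel pipe wall = ln(79.5/75)/(2π×17.6×22) = 2.395×10^-5 K/W
R_vermiculite fill = ln(134.5/79.5)/(2π×0.0625×22) = 0.06086 K/W
R_outer film = 1/(h_o·2πr_oL) = 1/(10.4×2π×0.1345×22) = 0.005172 K/W
R_total = 0.06606 K/W
Q = ΔT/R_total = 212/0.06606

Q ≈ 3210 W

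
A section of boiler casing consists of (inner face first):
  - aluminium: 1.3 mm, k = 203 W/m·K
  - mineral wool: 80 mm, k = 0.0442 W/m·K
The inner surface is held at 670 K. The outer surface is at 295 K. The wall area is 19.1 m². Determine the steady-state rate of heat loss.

Thermal resistances in series:
R_aluminium = L/(kA) = 0.0013/(203×19.1) = 3.353×10^-7 K/W
R_mineral wool = L/(kA) = 0.08/(0.0442×19.1) = 0.09476 K/W
R_total = 0.09476 K/W
Q = ΔT / R_total = 375 / 0.09476

Q ≈ 3960 W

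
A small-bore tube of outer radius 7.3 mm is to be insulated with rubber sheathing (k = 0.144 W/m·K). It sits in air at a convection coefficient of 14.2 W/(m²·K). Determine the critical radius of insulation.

For a cylinder r_cr = k/h = 0.144/14.2
r_cr = 10.1 mm; since the bare radius (7.3 mm) is below r_cr, adding a thin layer of insulation will *increase* heat loss.

r_cr ≈ 10.1 mm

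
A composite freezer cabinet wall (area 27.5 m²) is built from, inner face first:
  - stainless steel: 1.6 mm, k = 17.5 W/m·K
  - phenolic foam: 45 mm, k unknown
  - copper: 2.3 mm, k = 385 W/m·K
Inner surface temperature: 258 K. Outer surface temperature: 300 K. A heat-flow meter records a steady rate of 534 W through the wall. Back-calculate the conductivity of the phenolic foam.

k ≈ 0.0208 W/(m·K)

Using the resistance-network approach (series):
R_stainless steel = L/(kA) = 0.0016/(17.5×27.5) = 3.325×10^-6 K/W
R_copper = L/(kA) = 0.0023/(385×27.5) = 2.172×10^-7 K/W
Sum of known resistances R_other = 3.542×10^-6 K/W
Total R = ΔT/Q = 42/534 = 0.07865 K/W
R_phenolic foam = R_total − R_other = 0.07865 K/W
k = L/(R·A) = 0.045/(0.07865×27.5)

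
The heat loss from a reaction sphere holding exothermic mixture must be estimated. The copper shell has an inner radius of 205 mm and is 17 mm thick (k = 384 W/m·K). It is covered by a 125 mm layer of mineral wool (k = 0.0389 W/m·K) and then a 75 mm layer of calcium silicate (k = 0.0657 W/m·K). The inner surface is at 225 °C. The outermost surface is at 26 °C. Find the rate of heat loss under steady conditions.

Q ≈ 50.5 W

Spherical conduction: R = (1/r_in − 1/r_out)/(4πk) per layer; series-sum.
R_copper shell = (1/0.205 − 1/0.222)/(4π×384) = 7.741×10^-5 K/W
R_mineral wool = (1/0.222 − 1/0.347)/(4π×0.0389) = 3.319 K/W
R_calcium silicate = (1/0.347 − 1/0.422)/(4π×0.0657) = 0.6204 K/W
R_total = 3.94 K/W
Q = ΔT/R_total = 199/3.94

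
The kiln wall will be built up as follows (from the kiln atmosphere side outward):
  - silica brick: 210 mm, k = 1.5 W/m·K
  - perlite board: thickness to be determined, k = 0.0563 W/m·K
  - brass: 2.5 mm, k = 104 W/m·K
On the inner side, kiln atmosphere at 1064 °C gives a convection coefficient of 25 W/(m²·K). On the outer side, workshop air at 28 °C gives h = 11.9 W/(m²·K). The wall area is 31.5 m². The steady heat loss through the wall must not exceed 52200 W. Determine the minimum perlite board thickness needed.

Model the wall as resistances in series:
R_inner film = 1/(h_i·A) = 1/(25×31.5) = 0.00127 K/W
R_silica brick = L/(kA) = 0.21/(1.5×31.5) = 0.004444 K/W
R_brass = L/(kA) = 0.0025/(104×31.5) = 7.631×10^-7 K/W
R_outer film = 1/(h_o·A) = 1/(11.9×31.5) = 0.002668 K/W
Sum of the known resistances R_other = 0.008383 K/W
Required total resistance R_tot = ΔT/Q_allow = 1036/52200 = 0.01985 K/W
R_perlite board = R_tot − R_other = 0.01146 K/W
L = R·k·A = 0.01146×0.0563×31.5

L ≈ 20.3 mm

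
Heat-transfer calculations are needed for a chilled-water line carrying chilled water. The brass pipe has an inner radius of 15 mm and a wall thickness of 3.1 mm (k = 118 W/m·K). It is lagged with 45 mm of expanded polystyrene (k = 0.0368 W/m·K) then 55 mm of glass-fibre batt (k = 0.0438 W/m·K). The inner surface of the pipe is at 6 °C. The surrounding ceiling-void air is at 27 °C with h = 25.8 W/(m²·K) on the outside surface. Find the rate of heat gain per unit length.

q′ ≈ 2.72 W/m

Cylindrical conduction, so R = ln(r₂/r₁)/(2πkL) per layer, in series:
R_brass pipe wall = ln(18.1/15)/(2π×118×1) = 2.534×10^-4 K/W
R_expanded polystyrene = ln(63.1/18.1)/(2π×0.0368×1) = 5.401 K/W
R_glass-fibre batt = ln(118.1/63.1)/(2π×0.0438×1) = 2.278 K/W
R_outer film = 1/(h_o·2πr_oL) = 1/(25.8×2π×0.1181×1) = 0.05223 K/W
R_total = 7.731 K/W
Q = ΔT/R_total = 21/7.731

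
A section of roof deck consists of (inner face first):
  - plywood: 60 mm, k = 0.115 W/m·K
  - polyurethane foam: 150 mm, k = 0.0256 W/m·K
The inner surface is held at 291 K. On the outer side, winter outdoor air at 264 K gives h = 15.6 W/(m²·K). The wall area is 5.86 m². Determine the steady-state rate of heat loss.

Q ≈ 24.5 W

Model the wall as resistances in series:
R_plywood = L/(kA) = 0.06/(0.115×5.86) = 0.08903 K/W
R_polyurethane foam = L/(kA) = 0.15/(0.0256×5.86) = 0.9999 K/W
R_outer film = 1/(h_o·A) = 1/(15.6×5.86) = 0.01094 K/W
R_total = 1.1 K/W
Q = ΔT / R_total = 27 / 1.1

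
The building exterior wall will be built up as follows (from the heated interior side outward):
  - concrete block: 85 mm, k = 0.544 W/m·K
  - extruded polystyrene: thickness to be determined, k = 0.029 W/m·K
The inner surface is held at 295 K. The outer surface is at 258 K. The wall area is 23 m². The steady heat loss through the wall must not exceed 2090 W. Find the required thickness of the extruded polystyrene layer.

L ≈ 7.28 mm

Treating each layer as a thermal resistance in series:
R_concrete block = L/(kA) = 0.085/(0.544×23) = 0.006793 K/W
Sum of the known resistances R_other = 0.006793 K/W
Required total resistance R_tot = ΔT/Q_allow = 37/2090 = 0.0177 K/W
R_extruded polystyrene = R_tot − R_other = 0.01091 K/W
L = R·k·A = 0.01091×0.029×23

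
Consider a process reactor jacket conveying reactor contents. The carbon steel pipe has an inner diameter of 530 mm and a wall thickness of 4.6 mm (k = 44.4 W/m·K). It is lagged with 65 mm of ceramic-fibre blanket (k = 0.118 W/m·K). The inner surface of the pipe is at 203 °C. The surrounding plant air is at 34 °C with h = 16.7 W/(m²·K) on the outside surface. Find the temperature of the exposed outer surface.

T ≈ 49 °C

For a radial system each layer contributes R = ln(r_out/r_in)/(2πkL); films add R = 1/(hA).
R_carbon steel pipe wall = ln(269.6/265)/(2π×44.4×1) = 6.169×10^-5 K/W
R_ceramic-fibre blanket = ln(334.6/269.6)/(2π×0.118×1) = 0.2913 K/W
R_outer film = 1/(h_o·2πr_oL) = 1/(16.7×2π×0.3346×1) = 0.02848 K/W
R_total = 0.3199 K/W
Q = ΔT/R_total = 169/0.3199
Q = 528 W/m
T_interface = T_inner − Q·ΣR(inner→interface) = 203 − 528×0.2914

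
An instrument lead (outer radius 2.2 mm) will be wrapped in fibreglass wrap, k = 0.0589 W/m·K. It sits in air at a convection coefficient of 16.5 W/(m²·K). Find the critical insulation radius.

r_cr ≈ 3.57 mm

For a cylinder r_cr = k/h = 0.0589/16.5
r_cr = 3.57 mm; since the bare radius (2.2 mm) is below r_cr, adding a thin layer of insulation will *increase* heat loss.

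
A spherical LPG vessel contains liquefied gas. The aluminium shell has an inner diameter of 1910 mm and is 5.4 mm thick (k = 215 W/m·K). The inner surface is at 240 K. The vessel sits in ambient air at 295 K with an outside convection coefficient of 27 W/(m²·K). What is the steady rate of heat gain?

Radial (spherical) resistances in series:
R_aluminium shell = (1/0.955 − 1/0.9604)/(4π×215) = 2.179×10^-6 K/W
R_outer film = 1/(h·4πr_o²) = 1/(27×4π×0.9604²) = 0.003195 K/W
R_total = 0.003198 K/W
Q = ΔT/R_total = 55/0.003198

Q ≈ 17200 W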